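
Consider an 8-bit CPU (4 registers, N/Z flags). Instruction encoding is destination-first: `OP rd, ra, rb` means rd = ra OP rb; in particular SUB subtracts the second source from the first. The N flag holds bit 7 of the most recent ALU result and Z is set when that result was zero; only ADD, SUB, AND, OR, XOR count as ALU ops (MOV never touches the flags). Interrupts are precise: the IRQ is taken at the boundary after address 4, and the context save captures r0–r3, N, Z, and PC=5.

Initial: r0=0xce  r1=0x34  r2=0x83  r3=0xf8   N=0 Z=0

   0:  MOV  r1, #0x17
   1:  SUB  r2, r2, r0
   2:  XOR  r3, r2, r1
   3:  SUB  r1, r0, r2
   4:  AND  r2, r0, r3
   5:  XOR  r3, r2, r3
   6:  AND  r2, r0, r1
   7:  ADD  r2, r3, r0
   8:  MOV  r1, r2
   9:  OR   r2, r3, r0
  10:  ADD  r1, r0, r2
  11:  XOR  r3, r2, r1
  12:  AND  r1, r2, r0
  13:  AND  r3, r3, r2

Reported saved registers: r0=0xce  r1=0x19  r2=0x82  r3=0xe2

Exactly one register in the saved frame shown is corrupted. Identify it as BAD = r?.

BAD = r3

after  0: r0=0xce r1=0x17 r2=0x83 r3=0xf8  N=0 Z=0
after  1: r0=0xce r1=0x17 r2=0xb5 r3=0xf8  N=1 Z=0
after  2: r0=0xce r1=0x17 r2=0xb5 r3=0xa2  N=1 Z=0
after  3: r0=0xce r1=0x19 r2=0xb5 r3=0xa2  N=0 Z=0
after  4: r0=0xce r1=0x19 r2=0x82 r3=0xa2  N=1 Z=0
-- IRQ taken; context saved, return-PC = 5 --
mismatch: r3: reported 0xe2 vs actual 0xa2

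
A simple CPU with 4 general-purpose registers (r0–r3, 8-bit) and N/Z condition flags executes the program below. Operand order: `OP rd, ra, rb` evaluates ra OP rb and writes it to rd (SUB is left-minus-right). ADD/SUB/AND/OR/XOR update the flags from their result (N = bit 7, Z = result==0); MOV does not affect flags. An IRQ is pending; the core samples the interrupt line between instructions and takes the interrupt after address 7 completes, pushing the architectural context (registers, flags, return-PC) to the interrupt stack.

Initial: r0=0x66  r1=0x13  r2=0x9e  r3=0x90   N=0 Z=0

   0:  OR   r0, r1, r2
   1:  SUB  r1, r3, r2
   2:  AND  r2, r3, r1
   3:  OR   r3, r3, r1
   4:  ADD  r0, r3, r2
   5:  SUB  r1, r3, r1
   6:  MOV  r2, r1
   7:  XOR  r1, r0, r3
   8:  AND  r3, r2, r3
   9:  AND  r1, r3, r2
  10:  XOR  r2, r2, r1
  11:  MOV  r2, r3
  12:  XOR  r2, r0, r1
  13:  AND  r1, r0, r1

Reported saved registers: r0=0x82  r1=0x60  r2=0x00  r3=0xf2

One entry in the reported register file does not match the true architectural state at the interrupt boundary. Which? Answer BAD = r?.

after  0: r0=0x9f r1=0x13 r2=0x9e r3=0x90  N=1 Z=0
after  1: r0=0x9f r1=0xf2 r2=0x9e r3=0x90  N=1 Z=0
after  2: r0=0x9f r1=0xf2 r2=0x90 r3=0x90  N=1 Z=0
after  3: r0=0x9f r1=0xf2 r2=0x90 r3=0xf2  N=1 Z=0
after  4: r0=0x82 r1=0xf2 r2=0x90 r3=0xf2  N=1 Z=0
after  5: r0=0x82 r1=0x00 r2=0x90 r3=0xf2  N=0 Z=1
after  6: r0=0x82 r1=0x00 r2=0x00 r3=0xf2  N=0 Z=1
after  7: r0=0x82 r1=0x70 r2=0x00 r3=0xf2  N=0 Z=0
-- IRQ taken; context saved, return-PC = 8 --
mismatch: r1: reported 0x60 vs actual 0x70

BAD = r1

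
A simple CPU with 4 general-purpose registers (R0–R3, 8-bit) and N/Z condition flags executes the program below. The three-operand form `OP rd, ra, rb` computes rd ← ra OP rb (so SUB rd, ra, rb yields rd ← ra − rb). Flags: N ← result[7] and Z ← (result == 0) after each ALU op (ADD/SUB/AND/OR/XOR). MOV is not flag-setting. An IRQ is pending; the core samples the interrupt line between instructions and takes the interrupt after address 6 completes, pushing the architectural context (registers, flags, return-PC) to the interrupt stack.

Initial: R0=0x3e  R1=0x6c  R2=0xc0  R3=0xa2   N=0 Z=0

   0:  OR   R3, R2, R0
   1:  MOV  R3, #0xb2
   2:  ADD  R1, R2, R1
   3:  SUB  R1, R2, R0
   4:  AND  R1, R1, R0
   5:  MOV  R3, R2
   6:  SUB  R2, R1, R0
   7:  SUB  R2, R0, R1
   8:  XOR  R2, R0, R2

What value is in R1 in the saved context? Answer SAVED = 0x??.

after  0: R0=0x3e R1=0x6c R2=0xc0 R3=0xfe  N=1 Z=0
after  1: R0=0x3e R1=0x6c R2=0xc0 R3=0xb2  N=1 Z=0
after  2: R0=0x3e R1=0x2c R2=0xc0 R3=0xb2  N=0 Z=0
after  3: R0=0x3e R1=0x82 R2=0xc0 R3=0xb2  N=1 Z=0
after  4: R0=0x3e R1=0x02 R2=0xc0 R3=0xb2  N=0 Z=0
after  5: R0=0x3e R1=0x02 R2=0xc0 R3=0xc0  N=0 Z=0
after  6: R0=0x3e R1=0x02 R2=0xc4 R3=0xc0  N=1 Z=0
-- IRQ taken; context saved, return-PC = 7 --

SAVED = 0x02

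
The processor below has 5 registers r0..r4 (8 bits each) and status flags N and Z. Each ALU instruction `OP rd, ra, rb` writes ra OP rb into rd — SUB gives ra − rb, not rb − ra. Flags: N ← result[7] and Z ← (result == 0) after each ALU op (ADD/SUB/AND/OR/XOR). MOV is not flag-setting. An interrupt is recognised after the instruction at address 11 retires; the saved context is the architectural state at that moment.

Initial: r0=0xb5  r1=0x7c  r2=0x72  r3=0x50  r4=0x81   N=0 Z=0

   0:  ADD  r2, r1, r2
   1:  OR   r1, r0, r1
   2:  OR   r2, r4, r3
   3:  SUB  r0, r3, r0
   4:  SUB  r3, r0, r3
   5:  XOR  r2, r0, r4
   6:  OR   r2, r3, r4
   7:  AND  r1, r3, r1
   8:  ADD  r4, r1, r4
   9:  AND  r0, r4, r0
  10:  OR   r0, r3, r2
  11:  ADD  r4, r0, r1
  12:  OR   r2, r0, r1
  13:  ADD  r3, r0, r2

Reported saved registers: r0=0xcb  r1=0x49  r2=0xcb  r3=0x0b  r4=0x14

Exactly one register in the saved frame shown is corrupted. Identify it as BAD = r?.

BAD = r3

after  0: r0=0xb5 r1=0x7c r2=0xee r3=0x50 r4=0x81  N=1 Z=0
after  1: r0=0xb5 r1=0xfd r2=0xee r3=0x50 r4=0x81  N=1 Z=0
after  2: r0=0xb5 r1=0xfd r2=0xd1 r3=0x50 r4=0x81  N=1 Z=0
after  3: r0=0x9b r1=0xfd r2=0xd1 r3=0x50 r4=0x81  N=1 Z=0
after  4: r0=0x9b r1=0xfd r2=0xd1 r3=0x4b r4=0x81  N=0 Z=0
after  5: r0=0x9b r1=0xfd r2=0x1a r3=0x4b r4=0x81  N=0 Z=0
after  6: r0=0x9b r1=0xfd r2=0xcb r3=0x4b r4=0x81  N=1 Z=0
after  7: r0=0x9b r1=0x49 r2=0xcb r3=0x4b r4=0x81  N=0 Z=0
after  8: r0=0x9b r1=0x49 r2=0xcb r3=0x4b r4=0xca  N=1 Z=0
after  9: r0=0x8a r1=0x49 r2=0xcb r3=0x4b r4=0xca  N=1 Z=0
after 10: r0=0xcb r1=0x49 r2=0xcb r3=0x4b r4=0xca  N=1 Z=0
after 11: r0=0xcb r1=0x49 r2=0xcb r3=0x4b r4=0x14  N=0 Z=0
-- IRQ taken; context saved, return-PC = 12 --
mismatch: r3: reported 0x0b vs actual 0x4b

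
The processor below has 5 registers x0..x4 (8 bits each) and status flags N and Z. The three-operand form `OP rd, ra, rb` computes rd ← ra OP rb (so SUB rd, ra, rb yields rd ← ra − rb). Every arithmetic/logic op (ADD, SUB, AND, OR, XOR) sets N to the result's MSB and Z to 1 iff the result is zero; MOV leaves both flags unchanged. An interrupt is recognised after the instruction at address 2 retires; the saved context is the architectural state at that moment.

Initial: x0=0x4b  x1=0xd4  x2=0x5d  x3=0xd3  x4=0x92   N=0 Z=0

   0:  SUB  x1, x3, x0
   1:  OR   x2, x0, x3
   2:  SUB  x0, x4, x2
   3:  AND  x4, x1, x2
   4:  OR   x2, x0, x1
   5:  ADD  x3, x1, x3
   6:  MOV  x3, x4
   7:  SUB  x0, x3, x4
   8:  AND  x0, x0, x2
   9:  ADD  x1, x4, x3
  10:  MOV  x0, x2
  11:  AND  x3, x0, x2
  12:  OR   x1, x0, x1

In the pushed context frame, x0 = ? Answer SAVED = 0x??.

SAVED = 0xb7

after  0: x0=0x4b x1=0x88 x2=0x5d x3=0xd3 x4=0x92  N=1 Z=0
after  1: x0=0x4b x1=0x88 x2=0xdb x3=0xd3 x4=0x92  N=1 Z=0
after  2: x0=0xb7 x1=0x88 x2=0xdb x3=0xd3 x4=0x92  N=1 Z=0
-- IRQ taken; context saved, return-PC = 3 --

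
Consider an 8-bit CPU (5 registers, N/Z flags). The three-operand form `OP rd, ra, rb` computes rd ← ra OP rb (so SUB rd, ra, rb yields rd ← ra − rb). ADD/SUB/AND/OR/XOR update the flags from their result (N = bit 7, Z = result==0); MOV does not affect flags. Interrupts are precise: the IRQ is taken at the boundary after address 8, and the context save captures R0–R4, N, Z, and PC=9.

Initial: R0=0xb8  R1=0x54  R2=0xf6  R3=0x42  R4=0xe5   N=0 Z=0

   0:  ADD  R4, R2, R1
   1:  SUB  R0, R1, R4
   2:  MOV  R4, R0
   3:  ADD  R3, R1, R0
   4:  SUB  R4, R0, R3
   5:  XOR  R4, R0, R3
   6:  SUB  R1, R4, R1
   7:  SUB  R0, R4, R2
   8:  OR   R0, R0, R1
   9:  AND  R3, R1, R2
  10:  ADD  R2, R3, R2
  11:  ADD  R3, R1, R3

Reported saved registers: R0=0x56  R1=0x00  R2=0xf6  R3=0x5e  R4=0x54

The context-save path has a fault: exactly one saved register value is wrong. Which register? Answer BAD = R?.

BAD = R0

after  0: R0=0xb8 R1=0x54 R2=0xf6 R3=0x42 R4=0x4a  N=0 Z=0
after  1: R0=0x0a R1=0x54 R2=0xf6 R3=0x42 R4=0x4a  N=0 Z=0
after  2: R0=0x0a R1=0x54 R2=0xf6 R3=0x42 R4=0x0a  N=0 Z=0
after  3: R0=0x0a R1=0x54 R2=0xf6 R3=0x5e R4=0x0a  N=0 Z=0
after  4: R0=0x0a R1=0x54 R2=0xf6 R3=0x5e R4=0xac  N=1 Z=0
after  5: R0=0x0a R1=0x54 R2=0xf6 R3=0x5e R4=0x54  N=0 Z=0
after  6: R0=0x0a R1=0x00 R2=0xf6 R3=0x5e R4=0x54  N=0 Z=1
after  7: R0=0x5e R1=0x00 R2=0xf6 R3=0x5e R4=0x54  N=0 Z=0
after  8: R0=0x5e R1=0x00 R2=0xf6 R3=0x5e R4=0x54  N=0 Z=0
-- IRQ taken; context saved, return-PC = 9 --
mismatch: R0: reported 0x56 vs actual 0x5e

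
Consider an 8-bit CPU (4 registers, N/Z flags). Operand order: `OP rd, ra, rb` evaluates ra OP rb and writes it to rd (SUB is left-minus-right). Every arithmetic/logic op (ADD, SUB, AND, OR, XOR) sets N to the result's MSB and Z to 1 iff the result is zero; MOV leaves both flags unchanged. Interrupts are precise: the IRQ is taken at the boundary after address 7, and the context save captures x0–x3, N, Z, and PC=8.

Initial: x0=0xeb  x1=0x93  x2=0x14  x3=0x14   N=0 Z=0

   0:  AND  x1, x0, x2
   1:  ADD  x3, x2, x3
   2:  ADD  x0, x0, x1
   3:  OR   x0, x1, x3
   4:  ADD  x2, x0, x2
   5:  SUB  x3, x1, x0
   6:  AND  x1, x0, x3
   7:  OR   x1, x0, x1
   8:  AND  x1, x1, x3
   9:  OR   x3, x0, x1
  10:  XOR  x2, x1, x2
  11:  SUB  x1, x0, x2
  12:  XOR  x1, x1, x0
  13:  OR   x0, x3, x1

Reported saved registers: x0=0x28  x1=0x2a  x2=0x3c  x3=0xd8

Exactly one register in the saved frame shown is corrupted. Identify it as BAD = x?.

after  0: x0=0xeb x1=0x00 x2=0x14 x3=0x14  N=0 Z=1
after  1: x0=0xeb x1=0x00 x2=0x14 x3=0x28  N=0 Z=0
after  2: x0=0xeb x1=0x00 x2=0x14 x3=0x28  N=1 Z=0
after  3: x0=0x28 x1=0x00 x2=0x14 x3=0x28  N=0 Z=0
after  4: x0=0x28 x1=0x00 x2=0x3c x3=0x28  N=0 Z=0
after  5: x0=0x28 x1=0x00 x2=0x3c x3=0xd8  N=1 Z=0
after  6: x0=0x28 x1=0x08 x2=0x3c x3=0xd8  N=0 Z=0
after  7: x0=0x28 x1=0x28 x2=0x3c x3=0xd8  N=0 Z=0
-- IRQ taken; context saved, return-PC = 8 --
mismatch: x1: reported 0x2a vs actual 0x28

BAD = x1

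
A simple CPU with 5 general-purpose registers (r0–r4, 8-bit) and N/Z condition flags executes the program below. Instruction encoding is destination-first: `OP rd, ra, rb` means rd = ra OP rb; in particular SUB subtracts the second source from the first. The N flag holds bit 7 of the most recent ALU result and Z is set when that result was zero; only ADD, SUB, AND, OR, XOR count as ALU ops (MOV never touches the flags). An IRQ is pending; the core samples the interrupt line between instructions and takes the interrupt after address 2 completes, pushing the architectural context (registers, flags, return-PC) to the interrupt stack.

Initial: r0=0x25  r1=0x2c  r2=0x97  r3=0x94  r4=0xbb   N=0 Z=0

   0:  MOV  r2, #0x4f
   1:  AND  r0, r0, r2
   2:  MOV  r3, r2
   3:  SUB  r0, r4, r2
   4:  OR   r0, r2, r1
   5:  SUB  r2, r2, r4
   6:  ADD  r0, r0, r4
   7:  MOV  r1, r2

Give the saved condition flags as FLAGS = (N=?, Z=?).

after  0: r0=0x25 r1=0x2c r2=0x4f r3=0x94 r4=0xbb  N=0 Z=0
after  1: r0=0x05 r1=0x2c r2=0x4f r3=0x94 r4=0xbb  N=0 Z=0
after  2: r0=0x05 r1=0x2c r2=0x4f r3=0x4f r4=0xbb  N=0 Z=0
-- IRQ taken; context saved, return-PC = 3 --

FLAGS = (N=0, Z=0)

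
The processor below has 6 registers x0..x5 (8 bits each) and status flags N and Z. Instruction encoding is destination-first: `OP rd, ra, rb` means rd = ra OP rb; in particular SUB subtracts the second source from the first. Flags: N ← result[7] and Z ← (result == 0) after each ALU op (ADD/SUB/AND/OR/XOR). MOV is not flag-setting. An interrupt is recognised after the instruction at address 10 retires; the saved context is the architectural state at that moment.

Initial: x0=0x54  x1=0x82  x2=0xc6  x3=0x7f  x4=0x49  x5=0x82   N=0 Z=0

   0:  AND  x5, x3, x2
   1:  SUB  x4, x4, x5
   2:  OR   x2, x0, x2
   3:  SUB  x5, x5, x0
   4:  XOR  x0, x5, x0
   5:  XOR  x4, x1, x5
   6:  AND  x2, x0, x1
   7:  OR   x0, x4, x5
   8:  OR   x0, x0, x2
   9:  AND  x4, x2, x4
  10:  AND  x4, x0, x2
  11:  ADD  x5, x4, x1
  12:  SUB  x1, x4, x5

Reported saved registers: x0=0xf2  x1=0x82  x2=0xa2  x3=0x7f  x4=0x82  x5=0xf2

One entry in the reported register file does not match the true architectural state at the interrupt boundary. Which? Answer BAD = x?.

after  0: x0=0x54 x1=0x82 x2=0xc6 x3=0x7f x4=0x49 x5=0x46  N=0 Z=0
after  1: x0=0x54 x1=0x82 x2=0xc6 x3=0x7f x4=0x03 x5=0x46  N=0 Z=0
after  2: x0=0x54 x1=0x82 x2=0xd6 x3=0x7f x4=0x03 x5=0x46  N=1 Z=0
after  3: x0=0x54 x1=0x82 x2=0xd6 x3=0x7f x4=0x03 x5=0xf2  N=1 Z=0
after  4: x0=0xa6 x1=0x82 x2=0xd6 x3=0x7f x4=0x03 x5=0xf2  N=1 Z=0
after  5: x0=0xa6 x1=0x82 x2=0xd6 x3=0x7f x4=0x70 x5=0xf2  N=0 Z=0
after  6: x0=0xa6 x1=0x82 x2=0x82 x3=0x7f x4=0x70 x5=0xf2  N=1 Z=0
after  7: x0=0xf2 x1=0x82 x2=0x82 x3=0x7f x4=0x70 x5=0xf2  N=1 Z=0
after  8: x0=0xf2 x1=0x82 x2=0x82 x3=0x7f x4=0x70 x5=0xf2  N=1 Z=0
after  9: x0=0xf2 x1=0x82 x2=0x82 x3=0x7f x4=0x00 x5=0xf2  N=0 Z=1
after 10: x0=0xf2 x1=0x82 x2=0x82 x3=0x7f x4=0x82 x5=0xf2  N=1 Z=0
-- IRQ taken; context saved, return-PC = 11 --
mismatch: x2: reported 0xa2 vs actual 0x82

BAD = x2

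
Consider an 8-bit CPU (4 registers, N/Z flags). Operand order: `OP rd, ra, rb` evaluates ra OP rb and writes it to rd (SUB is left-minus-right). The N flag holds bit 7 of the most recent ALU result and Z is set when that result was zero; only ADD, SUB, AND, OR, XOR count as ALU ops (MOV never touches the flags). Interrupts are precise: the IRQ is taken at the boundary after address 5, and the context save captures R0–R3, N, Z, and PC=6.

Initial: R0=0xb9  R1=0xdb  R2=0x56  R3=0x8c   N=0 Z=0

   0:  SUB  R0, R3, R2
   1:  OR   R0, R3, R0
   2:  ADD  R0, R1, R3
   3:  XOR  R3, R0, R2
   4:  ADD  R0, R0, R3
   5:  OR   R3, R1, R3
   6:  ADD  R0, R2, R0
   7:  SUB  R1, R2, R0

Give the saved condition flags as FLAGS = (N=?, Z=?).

after  0: R0=0x36 R1=0xdb R2=0x56 R3=0x8c  N=0 Z=0
after  1: R0=0xbe R1=0xdb R2=0x56 R3=0x8c  N=1 Z=0
after  2: R0=0x67 R1=0xdb R2=0x56 R3=0x8c  N=0 Z=0
after  3: R0=0x67 R1=0xdb R2=0x56 R3=0x31  N=0 Z=0
after  4: R0=0x98 R1=0xdb R2=0x56 R3=0x31  N=1 Z=0
after  5: R0=0x98 R1=0xdb R2=0x56 R3=0xfb  N=1 Z=0
-- IRQ taken; context saved, return-PC = 6 --

FLAGS = (N=1, Z=0)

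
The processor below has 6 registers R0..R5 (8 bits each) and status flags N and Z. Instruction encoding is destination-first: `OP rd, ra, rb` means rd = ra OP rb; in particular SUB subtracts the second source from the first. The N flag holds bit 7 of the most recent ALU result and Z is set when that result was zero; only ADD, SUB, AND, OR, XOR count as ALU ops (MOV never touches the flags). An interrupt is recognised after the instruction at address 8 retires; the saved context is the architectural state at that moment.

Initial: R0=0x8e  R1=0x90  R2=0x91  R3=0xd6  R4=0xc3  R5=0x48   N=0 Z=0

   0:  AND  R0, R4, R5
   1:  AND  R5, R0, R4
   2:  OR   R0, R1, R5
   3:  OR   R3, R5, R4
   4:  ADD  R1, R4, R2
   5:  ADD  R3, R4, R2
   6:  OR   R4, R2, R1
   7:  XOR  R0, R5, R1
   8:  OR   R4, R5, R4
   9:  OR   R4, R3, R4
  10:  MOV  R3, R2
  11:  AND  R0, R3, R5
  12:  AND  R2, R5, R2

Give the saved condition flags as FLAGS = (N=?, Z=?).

FLAGS = (N=1, Z=0)

after  0: R0=0x40 R1=0x90 R2=0x91 R3=0xd6 R4=0xc3 R5=0x48  N=0 Z=0
after  1: R0=0x40 R1=0x90 R2=0x91 R3=0xd6 R4=0xc3 R5=0x40  N=0 Z=0
after  2: R0=0xd0 R1=0x90 R2=0x91 R3=0xd6 R4=0xc3 R5=0x40  N=1 Z=0
after  3: R0=0xd0 R1=0x90 R2=0x91 R3=0xc3 R4=0xc3 R5=0x40  N=1 Z=0
after  4: R0=0xd0 R1=0x54 R2=0x91 R3=0xc3 R4=0xc3 R5=0x40  N=0 Z=0
after  5: R0=0xd0 R1=0x54 R2=0x91 R3=0x54 R4=0xc3 R5=0x40  N=0 Z=0
after  6: R0=0xd0 R1=0x54 R2=0x91 R3=0x54 R4=0xd5 R5=0x40  N=1 Z=0
after  7: R0=0x14 R1=0x54 R2=0x91 R3=0x54 R4=0xd5 R5=0x40  N=0 Z=0
after  8: R0=0x14 R1=0x54 R2=0x91 R3=0x54 R4=0xd5 R5=0x40  N=1 Z=0
-- IRQ taken; context saved, return-PC = 9 --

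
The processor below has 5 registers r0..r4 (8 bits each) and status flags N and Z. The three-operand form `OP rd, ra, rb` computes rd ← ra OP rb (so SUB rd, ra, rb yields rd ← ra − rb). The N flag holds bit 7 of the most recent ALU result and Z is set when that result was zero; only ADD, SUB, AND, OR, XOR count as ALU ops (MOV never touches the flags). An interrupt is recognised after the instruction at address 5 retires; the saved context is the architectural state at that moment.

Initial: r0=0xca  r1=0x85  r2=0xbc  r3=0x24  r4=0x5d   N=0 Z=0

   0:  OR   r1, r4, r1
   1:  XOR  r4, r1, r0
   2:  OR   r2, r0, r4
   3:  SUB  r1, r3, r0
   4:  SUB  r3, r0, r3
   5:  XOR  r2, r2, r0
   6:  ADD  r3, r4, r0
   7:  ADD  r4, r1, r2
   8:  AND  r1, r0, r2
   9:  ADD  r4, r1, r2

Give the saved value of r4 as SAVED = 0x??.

after  0: r0=0xca r1=0xdd r2=0xbc r3=0x24 r4=0x5d  N=1 Z=0
after  1: r0=0xca r1=0xdd r2=0xbc r3=0x24 r4=0x17  N=0 Z=0
after  2: r0=0xca r1=0xdd r2=0xdf r3=0x24 r4=0x17  N=1 Z=0
after  3: r0=0xca r1=0x5a r2=0xdf r3=0x24 r4=0x17  N=0 Z=0
after  4: r0=0xca r1=0x5a r2=0xdf r3=0xa6 r4=0x17  N=1 Z=0
after  5: r0=0xca r1=0x5a r2=0x15 r3=0xa6 r4=0x17  N=0 Z=0
-- IRQ taken; context saved, return-PC = 6 --

SAVED = 0x17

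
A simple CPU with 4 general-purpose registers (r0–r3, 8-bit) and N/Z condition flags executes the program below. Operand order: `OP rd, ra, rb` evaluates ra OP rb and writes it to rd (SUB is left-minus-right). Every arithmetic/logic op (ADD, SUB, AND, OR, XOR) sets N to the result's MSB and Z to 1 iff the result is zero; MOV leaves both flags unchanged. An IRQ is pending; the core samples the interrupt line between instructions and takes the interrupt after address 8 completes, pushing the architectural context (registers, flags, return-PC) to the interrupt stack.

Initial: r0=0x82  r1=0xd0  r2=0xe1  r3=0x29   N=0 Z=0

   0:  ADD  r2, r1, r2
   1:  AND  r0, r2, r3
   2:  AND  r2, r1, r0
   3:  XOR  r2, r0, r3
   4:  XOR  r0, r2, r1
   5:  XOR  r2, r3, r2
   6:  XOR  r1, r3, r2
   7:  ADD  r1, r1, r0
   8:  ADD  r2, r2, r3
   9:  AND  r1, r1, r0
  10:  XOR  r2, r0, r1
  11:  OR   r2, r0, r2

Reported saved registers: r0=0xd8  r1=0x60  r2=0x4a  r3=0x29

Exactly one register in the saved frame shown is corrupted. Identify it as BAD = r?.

after  0: r0=0x82 r1=0xd0 r2=0xb1 r3=0x29  N=1 Z=0
after  1: r0=0x21 r1=0xd0 r2=0xb1 r3=0x29  N=0 Z=0
after  2: r0=0x21 r1=0xd0 r2=0x00 r3=0x29  N=0 Z=1
after  3: r0=0x21 r1=0xd0 r2=0x08 r3=0x29  N=0 Z=0
after  4: r0=0xd8 r1=0xd0 r2=0x08 r3=0x29  N=1 Z=0
after  5: r0=0xd8 r1=0xd0 r2=0x21 r3=0x29  N=0 Z=0
after  6: r0=0xd8 r1=0x08 r2=0x21 r3=0x29  N=0 Z=0
after  7: r0=0xd8 r1=0xe0 r2=0x21 r3=0x29  N=1 Z=0
after  8: r0=0xd8 r1=0xe0 r2=0x4a r3=0x29  N=0 Z=0
-- IRQ taken; context saved, return-PC = 9 --
mismatch: r1: reported 0x60 vs actual 0xe0

BAD = r1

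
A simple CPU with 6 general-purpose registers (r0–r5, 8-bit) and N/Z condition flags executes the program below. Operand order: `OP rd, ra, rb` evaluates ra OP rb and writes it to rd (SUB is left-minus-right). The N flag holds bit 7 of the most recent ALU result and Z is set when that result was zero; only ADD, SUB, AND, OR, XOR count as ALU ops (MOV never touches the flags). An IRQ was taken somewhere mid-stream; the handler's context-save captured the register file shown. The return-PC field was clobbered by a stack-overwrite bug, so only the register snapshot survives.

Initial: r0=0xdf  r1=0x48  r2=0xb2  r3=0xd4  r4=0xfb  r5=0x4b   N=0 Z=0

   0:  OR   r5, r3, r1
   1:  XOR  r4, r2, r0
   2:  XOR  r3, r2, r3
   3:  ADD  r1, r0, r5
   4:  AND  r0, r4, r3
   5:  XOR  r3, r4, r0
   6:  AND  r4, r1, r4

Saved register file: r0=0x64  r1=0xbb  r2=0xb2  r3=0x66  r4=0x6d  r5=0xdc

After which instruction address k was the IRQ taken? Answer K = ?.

after  0: r0=0xdf r1=0x48 r2=0xb2 r3=0xd4 r4=0xfb r5=0xdc  N=1 Z=0
after  1: r0=0xdf r1=0x48 r2=0xb2 r3=0xd4 r4=0x6d r5=0xdc  N=0 Z=0
after  2: r0=0xdf r1=0x48 r2=0xb2 r3=0x66 r4=0x6d r5=0xdc  N=0 Z=0
after  3: r0=0xdf r1=0xbb r2=0xb2 r3=0x66 r4=0x6d r5=0xdc  N=1 Z=0
after  4: r0=0x64 r1=0xbb r2=0xb2 r3=0x66 r4=0x6d r5=0xdc  N=0 Z=0
-- IRQ taken; context saved, return-PC = 5 --

K = 4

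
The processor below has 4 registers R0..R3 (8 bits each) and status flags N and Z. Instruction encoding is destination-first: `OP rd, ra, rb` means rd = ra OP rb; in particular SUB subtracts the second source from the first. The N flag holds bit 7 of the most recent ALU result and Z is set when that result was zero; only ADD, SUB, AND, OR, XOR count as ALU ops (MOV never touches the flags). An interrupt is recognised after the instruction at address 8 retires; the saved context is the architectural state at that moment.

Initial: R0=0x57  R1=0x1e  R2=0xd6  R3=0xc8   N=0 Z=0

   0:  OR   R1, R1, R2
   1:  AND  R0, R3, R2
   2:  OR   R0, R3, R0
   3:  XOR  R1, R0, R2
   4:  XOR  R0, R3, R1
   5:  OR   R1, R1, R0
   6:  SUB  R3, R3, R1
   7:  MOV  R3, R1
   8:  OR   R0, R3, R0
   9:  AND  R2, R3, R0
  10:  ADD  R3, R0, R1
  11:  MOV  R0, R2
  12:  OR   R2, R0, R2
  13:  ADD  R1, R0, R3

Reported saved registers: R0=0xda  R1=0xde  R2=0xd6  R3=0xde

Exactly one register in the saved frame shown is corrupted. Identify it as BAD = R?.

BAD = R0

after  0: R0=0x57 R1=0xde R2=0xd6 R3=0xc8  N=1 Z=0
after  1: R0=0xc0 R1=0xde R2=0xd6 R3=0xc8  N=1 Z=0
after  2: R0=0xc8 R1=0xde R2=0xd6 R3=0xc8  N=1 Z=0
after  3: R0=0xc8 R1=0x1e R2=0xd6 R3=0xc8  N=0 Z=0
after  4: R0=0xd6 R1=0x1e R2=0xd6 R3=0xc8  N=1 Z=0
after  5: R0=0xd6 R1=0xde R2=0xd6 R3=0xc8  N=1 Z=0
after  6: R0=0xd6 R1=0xde R2=0xd6 R3=0xea  N=1 Z=0
after  7: R0=0xd6 R1=0xde R2=0xd6 R3=0xde  N=1 Z=0
after  8: R0=0xde R1=0xde R2=0xd6 R3=0xde  N=1 Z=0
-- IRQ taken; context saved, return-PC = 9 --
mismatch: R0: reported 0xda vs actual 0xde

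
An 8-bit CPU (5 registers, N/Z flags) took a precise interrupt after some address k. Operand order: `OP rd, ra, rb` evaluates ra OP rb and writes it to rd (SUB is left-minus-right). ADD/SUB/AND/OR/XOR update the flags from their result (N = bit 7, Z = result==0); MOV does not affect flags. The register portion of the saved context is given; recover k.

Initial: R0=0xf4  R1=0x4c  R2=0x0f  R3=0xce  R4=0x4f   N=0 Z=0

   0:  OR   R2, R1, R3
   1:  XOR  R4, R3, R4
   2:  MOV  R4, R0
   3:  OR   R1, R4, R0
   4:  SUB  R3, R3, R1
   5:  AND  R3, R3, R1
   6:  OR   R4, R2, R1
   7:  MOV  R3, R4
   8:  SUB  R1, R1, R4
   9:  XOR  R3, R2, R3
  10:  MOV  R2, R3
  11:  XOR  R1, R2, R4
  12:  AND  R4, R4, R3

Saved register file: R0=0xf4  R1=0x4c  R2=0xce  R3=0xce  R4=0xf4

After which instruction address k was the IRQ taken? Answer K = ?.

K = 2

after  0: R0=0xf4 R1=0x4c R2=0xce R3=0xce R4=0x4f  N=1 Z=0
after  1: R0=0xf4 R1=0x4c R2=0xce R3=0xce R4=0x81  N=1 Z=0
after  2: R0=0xf4 R1=0x4c R2=0xce R3=0xce R4=0xf4  N=1 Z=0
-- IRQ taken; context saved, return-PC = 3 --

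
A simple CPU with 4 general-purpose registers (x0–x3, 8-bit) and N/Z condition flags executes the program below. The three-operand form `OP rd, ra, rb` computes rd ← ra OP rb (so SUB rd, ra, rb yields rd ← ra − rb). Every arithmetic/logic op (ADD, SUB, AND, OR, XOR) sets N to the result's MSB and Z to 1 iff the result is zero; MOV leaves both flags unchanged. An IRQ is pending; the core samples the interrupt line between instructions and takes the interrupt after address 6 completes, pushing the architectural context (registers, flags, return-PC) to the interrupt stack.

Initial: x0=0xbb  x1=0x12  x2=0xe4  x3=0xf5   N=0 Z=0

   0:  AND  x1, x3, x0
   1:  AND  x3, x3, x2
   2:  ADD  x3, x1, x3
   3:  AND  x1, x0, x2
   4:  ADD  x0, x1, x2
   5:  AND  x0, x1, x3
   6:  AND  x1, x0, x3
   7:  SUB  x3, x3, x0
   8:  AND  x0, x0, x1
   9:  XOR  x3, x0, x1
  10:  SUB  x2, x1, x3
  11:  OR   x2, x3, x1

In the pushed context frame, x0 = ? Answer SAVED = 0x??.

SAVED = 0x80

after  0: x0=0xbb x1=0xb1 x2=0xe4 x3=0xf5  N=1 Z=0
after  1: x0=0xbb x1=0xb1 x2=0xe4 x3=0xe4  N=1 Z=0
after  2: x0=0xbb x1=0xb1 x2=0xe4 x3=0x95  N=1 Z=0
after  3: x0=0xbb x1=0xa0 x2=0xe4 x3=0x95  N=1 Z=0
after  4: x0=0x84 x1=0xa0 x2=0xe4 x3=0x95  N=1 Z=0
after  5: x0=0x80 x1=0xa0 x2=0xe4 x3=0x95  N=1 Z=0
after  6: x0=0x80 x1=0x80 x2=0xe4 x3=0x95  N=1 Z=0
-- IRQ taken; context saved, return-PC = 7 --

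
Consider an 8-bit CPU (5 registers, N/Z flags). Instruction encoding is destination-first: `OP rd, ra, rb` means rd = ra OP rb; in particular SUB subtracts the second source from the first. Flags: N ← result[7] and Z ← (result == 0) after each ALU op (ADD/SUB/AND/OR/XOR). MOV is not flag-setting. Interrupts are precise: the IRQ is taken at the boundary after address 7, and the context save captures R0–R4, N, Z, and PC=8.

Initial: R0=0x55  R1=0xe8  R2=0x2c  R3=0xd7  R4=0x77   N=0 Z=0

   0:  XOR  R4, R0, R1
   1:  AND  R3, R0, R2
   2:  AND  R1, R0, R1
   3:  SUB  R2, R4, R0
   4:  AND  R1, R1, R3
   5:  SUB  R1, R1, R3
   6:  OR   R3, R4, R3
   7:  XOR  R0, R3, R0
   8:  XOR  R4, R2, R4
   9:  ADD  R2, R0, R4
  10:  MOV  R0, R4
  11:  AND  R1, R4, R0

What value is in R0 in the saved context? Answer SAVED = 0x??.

after  0: R0=0x55 R1=0xe8 R2=0x2c R3=0xd7 R4=0xbd  N=1 Z=0
after  1: R0=0x55 R1=0xe8 R2=0x2c R3=0x04 R4=0xbd  N=0 Z=0
after  2: R0=0x55 R1=0x40 R2=0x2c R3=0x04 R4=0xbd  N=0 Z=0
after  3: R0=0x55 R1=0x40 R2=0x68 R3=0x04 R4=0xbd  N=0 Z=0
after  4: R0=0x55 R1=0x00 R2=0x68 R3=0x04 R4=0xbd  N=0 Z=1
after  5: R0=0x55 R1=0xfc R2=0x68 R3=0x04 R4=0xbd  N=1 Z=0
after  6: R0=0x55 R1=0xfc R2=0x68 R3=0xbd R4=0xbd  N=1 Z=0
after  7: R0=0xe8 R1=0xfc R2=0x68 R3=0xbd R4=0xbd  N=1 Z=0
-- IRQ taken; context saved, return-PC = 8 --

SAVED = 0xe8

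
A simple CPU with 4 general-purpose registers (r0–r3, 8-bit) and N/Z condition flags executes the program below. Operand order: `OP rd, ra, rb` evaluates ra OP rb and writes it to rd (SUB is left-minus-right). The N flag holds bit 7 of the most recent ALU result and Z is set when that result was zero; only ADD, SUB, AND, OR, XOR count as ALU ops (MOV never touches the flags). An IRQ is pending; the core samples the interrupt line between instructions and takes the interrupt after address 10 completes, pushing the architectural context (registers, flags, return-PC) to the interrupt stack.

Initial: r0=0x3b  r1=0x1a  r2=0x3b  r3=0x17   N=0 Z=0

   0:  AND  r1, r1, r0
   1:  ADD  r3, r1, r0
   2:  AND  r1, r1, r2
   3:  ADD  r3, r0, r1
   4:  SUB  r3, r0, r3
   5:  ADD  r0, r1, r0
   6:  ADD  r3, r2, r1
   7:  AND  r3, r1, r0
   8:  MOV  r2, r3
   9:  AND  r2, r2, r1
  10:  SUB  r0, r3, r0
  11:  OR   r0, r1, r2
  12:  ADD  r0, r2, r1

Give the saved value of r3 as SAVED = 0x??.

after  0: r0=0x3b r1=0x1a r2=0x3b r3=0x17  N=0 Z=0
after  1: r0=0x3b r1=0x1a r2=0x3b r3=0x55  N=0 Z=0
after  2: r0=0x3b r1=0x1a r2=0x3b r3=0x55  N=0 Z=0
after  3: r0=0x3b r1=0x1a r2=0x3b r3=0x55  N=0 Z=0
after  4: r0=0x3b r1=0x1a r2=0x3b r3=0xe6  N=1 Z=0
after  5: r0=0x55 r1=0x1a r2=0x3b r3=0xe6  N=0 Z=0
after  6: r0=0x55 r1=0x1a r2=0x3b r3=0x55  N=0 Z=0
after  7: r0=0x55 r1=0x1a r2=0x3b r3=0x10  N=0 Z=0
after  8: r0=0x55 r1=0x1a r2=0x10 r3=0x10  N=0 Z=0
after  9: r0=0x55 r1=0x1a r2=0x10 r3=0x10  N=0 Z=0
after 10: r0=0xbb r1=0x1a r2=0x10 r3=0x10  N=1 Z=0
-- IRQ taken; context saved, return-PC = 11 --

SAVED = 0x10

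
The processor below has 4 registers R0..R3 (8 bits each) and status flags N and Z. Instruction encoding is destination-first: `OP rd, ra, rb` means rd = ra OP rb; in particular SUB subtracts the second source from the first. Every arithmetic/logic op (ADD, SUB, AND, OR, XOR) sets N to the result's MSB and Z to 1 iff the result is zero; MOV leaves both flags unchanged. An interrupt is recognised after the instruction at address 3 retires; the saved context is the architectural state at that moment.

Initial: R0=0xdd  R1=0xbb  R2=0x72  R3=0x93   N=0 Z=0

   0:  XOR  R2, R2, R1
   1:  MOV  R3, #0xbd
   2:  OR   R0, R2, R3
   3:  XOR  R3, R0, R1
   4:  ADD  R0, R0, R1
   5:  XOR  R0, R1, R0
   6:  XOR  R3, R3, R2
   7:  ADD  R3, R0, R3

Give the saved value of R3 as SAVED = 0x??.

SAVED = 0x46

after  0: R0=0xdd R1=0xbb R2=0xc9 R3=0x93  N=1 Z=0
after  1: R0=0xdd R1=0xbb R2=0xc9 R3=0xbd  N=1 Z=0
after  2: R0=0xfd R1=0xbb R2=0xc9 R3=0xbd  N=1 Z=0
after  3: R0=0xfd R1=0xbb R2=0xc9 R3=0x46  N=0 Z=0
-- IRQ taken; context saved, return-PC = 4 --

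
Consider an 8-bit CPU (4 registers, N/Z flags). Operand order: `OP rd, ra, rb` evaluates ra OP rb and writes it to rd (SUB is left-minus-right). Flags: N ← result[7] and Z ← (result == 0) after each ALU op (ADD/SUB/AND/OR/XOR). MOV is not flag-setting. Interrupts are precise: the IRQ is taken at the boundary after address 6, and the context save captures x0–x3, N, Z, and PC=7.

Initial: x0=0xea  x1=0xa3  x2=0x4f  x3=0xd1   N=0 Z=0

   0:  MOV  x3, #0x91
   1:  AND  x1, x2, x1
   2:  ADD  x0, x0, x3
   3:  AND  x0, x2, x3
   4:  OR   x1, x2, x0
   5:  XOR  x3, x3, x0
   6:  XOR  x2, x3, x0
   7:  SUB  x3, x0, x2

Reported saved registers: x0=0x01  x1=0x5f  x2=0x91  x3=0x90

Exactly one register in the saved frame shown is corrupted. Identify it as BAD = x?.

BAD = x1

after  0: x0=0xea x1=0xa3 x2=0x4f x3=0x91  N=0 Z=0
after  1: x0=0xea x1=0x03 x2=0x4f x3=0x91  N=0 Z=0
after  2: x0=0x7b x1=0x03 x2=0x4f x3=0x91  N=0 Z=0
after  3: x0=0x01 x1=0x03 x2=0x4f x3=0x91  N=0 Z=0
after  4: x0=0x01 x1=0x4f x2=0x4f x3=0x91  N=0 Z=0
after  5: x0=0x01 x1=0x4f x2=0x4f x3=0x90  N=1 Z=0
after  6: x0=0x01 x1=0x4f x2=0x91 x3=0x90  N=1 Z=0
-- IRQ taken; context saved, return-PC = 7 --
mismatch: x1: reported 0x5f vs actual 0x4f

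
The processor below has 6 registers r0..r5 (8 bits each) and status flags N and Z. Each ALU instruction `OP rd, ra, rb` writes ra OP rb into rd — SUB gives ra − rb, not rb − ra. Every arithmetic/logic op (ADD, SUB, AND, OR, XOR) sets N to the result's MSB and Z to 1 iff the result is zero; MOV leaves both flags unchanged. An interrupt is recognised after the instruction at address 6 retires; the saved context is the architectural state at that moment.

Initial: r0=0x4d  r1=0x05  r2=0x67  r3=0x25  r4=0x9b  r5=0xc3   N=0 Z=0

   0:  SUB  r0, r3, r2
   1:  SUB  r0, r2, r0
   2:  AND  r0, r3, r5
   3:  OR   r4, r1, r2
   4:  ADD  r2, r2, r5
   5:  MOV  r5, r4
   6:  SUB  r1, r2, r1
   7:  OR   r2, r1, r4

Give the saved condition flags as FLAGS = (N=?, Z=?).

FLAGS = (N=0, Z=0)

after  0: r0=0xbe r1=0x05 r2=0x67 r3=0x25 r4=0x9b r5=0xc3  N=1 Z=0
after  1: r0=0xa9 r1=0x05 r2=0x67 r3=0x25 r4=0x9b r5=0xc3  N=1 Z=0
after  2: r0=0x01 r1=0x05 r2=0x67 r3=0x25 r4=0x9b r5=0xc3  N=0 Z=0
after  3: r0=0x01 r1=0x05 r2=0x67 r3=0x25 r4=0x67 r5=0xc3  N=0 Z=0
after  4: r0=0x01 r1=0x05 r2=0x2a r3=0x25 r4=0x67 r5=0xc3  N=0 Z=0
after  5: r0=0x01 r1=0x05 r2=0x2a r3=0x25 r4=0x67 r5=0x67  N=0 Z=0
after  6: r0=0x01 r1=0x25 r2=0x2a r3=0x25 r4=0x67 r5=0x67  N=0 Z=0
-- IRQ taken; context saved, return-PC = 7 --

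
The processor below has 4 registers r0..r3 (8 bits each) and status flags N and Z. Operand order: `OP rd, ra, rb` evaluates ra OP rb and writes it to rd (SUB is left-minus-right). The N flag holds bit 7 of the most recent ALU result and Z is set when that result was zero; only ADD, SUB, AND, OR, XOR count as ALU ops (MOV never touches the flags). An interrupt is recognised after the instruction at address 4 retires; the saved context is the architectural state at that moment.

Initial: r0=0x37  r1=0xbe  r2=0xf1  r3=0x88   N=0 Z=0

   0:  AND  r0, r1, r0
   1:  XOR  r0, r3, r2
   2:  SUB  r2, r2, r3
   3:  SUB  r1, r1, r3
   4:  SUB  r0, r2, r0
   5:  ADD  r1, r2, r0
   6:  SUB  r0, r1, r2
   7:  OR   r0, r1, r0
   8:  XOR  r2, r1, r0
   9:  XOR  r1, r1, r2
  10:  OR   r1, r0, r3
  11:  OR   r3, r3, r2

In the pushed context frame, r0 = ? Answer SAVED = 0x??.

after  0: r0=0x36 r1=0xbe r2=0xf1 r3=0x88  N=0 Z=0
after  1: r0=0x79 r1=0xbe r2=0xf1 r3=0x88  N=0 Z=0
after  2: r0=0x79 r1=0xbe r2=0x69 r3=0x88  N=0 Z=0
after  3: r0=0x79 r1=0x36 r2=0x69 r3=0x88  N=0 Z=0
after  4: r0=0xf0 r1=0x36 r2=0x69 r3=0x88  N=1 Z=0
-- IRQ taken; context saved, return-PC = 5 --

SAVED = 0xf0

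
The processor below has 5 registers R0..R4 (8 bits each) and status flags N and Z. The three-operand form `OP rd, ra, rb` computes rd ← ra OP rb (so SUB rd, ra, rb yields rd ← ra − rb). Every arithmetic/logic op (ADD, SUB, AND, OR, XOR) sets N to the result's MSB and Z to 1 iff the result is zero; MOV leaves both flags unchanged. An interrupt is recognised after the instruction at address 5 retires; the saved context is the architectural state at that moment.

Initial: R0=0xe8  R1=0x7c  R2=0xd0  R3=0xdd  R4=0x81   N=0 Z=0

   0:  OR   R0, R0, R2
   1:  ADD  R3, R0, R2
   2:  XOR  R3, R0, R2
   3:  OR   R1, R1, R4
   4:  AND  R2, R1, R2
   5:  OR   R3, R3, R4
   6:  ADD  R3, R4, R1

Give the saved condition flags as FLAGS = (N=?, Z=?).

FLAGS = (N=1, Z=0)

after  0: R0=0xf8 R1=0x7c R2=0xd0 R3=0xdd R4=0x81  N=1 Z=0
after  1: R0=0xf8 R1=0x7c R2=0xd0 R3=0xc8 R4=0x81  N=1 Z=0
after  2: R0=0xf8 R1=0x7c R2=0xd0 R3=0x28 R4=0x81  N=0 Z=0
after  3: R0=0xf8 R1=0xfd R2=0xd0 R3=0x28 R4=0x81  N=1 Z=0
after  4: R0=0xf8 R1=0xfd R2=0xd0 R3=0x28 R4=0x81  N=1 Z=0
after  5: R0=0xf8 R1=0xfd R2=0xd0 R3=0xa9 R4=0x81  N=1 Z=0
-- IRQ taken; context saved, return-PC = 6 --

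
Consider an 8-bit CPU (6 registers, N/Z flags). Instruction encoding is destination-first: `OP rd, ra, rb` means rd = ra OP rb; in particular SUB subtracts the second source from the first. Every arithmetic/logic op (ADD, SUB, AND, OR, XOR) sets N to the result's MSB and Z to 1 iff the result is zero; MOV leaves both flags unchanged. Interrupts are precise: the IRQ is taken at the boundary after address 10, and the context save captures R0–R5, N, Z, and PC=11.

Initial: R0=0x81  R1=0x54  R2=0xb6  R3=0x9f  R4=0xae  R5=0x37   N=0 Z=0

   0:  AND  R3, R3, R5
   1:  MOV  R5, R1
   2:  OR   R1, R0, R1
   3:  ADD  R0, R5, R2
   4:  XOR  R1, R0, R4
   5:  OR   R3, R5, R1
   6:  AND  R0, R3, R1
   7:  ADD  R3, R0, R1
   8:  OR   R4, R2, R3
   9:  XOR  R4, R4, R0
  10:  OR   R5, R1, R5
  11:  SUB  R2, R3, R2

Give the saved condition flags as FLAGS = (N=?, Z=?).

after  0: R0=0x81 R1=0x54 R2=0xb6 R3=0x17 R4=0xae R5=0x37  N=0 Z=0
after  1: R0=0x81 R1=0x54 R2=0xb6 R3=0x17 R4=0xae R5=0x54  N=0 Z=0
after  2: R0=0x81 R1=0xd5 R2=0xb6 R3=0x17 R4=0xae R5=0x54  N=1 Z=0
after  3: R0=0x0a R1=0xd5 R2=0xb6 R3=0x17 R4=0xae R5=0x54  N=0 Z=0
after  4: R0=0x0a R1=0xa4 R2=0xb6 R3=0x17 R4=0xae R5=0x54  N=1 Z=0
after  5: R0=0x0a R1=0xa4 R2=0xb6 R3=0xf4 R4=0xae R5=0x54  N=1 Z=0
after  6: R0=0xa4 R1=0xa4 R2=0xb6 R3=0xf4 R4=0xae R5=0x54  N=1 Z=0
after  7: R0=0xa4 R1=0xa4 R2=0xb6 R3=0x48 R4=0xae R5=0x54  N=0 Z=0
after  8: R0=0xa4 R1=0xa4 R2=0xb6 R3=0x48 R4=0xfe R5=0x54  N=1 Z=0
after  9: R0=0xa4 R1=0xa4 R2=0xb6 R3=0x48 R4=0x5a R5=0x54  N=0 Z=0
after 10: R0=0xa4 R1=0xa4 R2=0xb6 R3=0x48 R4=0x5a R5=0xf4  N=1 Z=0
-- IRQ taken; context saved, return-PC = 11 --

FLAGS = (N=1, Z=0)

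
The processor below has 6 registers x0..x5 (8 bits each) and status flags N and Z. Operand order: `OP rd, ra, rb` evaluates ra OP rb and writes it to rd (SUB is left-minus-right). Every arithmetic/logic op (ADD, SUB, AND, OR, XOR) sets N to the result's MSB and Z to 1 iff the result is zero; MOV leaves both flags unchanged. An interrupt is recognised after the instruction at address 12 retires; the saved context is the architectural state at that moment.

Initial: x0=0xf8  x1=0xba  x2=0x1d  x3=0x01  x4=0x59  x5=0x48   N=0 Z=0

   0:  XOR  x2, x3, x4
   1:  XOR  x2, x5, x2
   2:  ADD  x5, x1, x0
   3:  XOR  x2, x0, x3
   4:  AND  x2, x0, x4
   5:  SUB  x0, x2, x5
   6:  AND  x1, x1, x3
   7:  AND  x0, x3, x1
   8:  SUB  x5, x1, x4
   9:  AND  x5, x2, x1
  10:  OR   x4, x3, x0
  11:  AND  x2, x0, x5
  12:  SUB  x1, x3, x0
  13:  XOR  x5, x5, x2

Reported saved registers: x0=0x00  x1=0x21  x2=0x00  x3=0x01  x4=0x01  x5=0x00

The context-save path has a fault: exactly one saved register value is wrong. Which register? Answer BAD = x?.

after  0: x0=0xf8 x1=0xba x2=0x58 x3=0x01 x4=0x59 x5=0x48  N=0 Z=0
after  1: x0=0xf8 x1=0xba x2=0x10 x3=0x01 x4=0x59 x5=0x48  N=0 Z=0
after  2: x0=0xf8 x1=0xba x2=0x10 x3=0x01 x4=0x59 x5=0xb2  N=1 Z=0
after  3: x0=0xf8 x1=0xba x2=0xf9 x3=0x01 x4=0x59 x5=0xb2  N=1 Z=0
after  4: x0=0xf8 x1=0xba x2=0x58 x3=0x01 x4=0x59 x5=0xb2  N=0 Z=0
after  5: x0=0xa6 x1=0xba x2=0x58 x3=0x01 x4=0x59 x5=0xb2  N=1 Z=0
after  6: x0=0xa6 x1=0x00 x2=0x58 x3=0x01 x4=0x59 x5=0xb2  N=0 Z=1
after  7: x0=0x00 x1=0x00 x2=0x58 x3=0x01 x4=0x59 x5=0xb2  N=0 Z=1
after  8: x0=0x00 x1=0x00 x2=0x58 x3=0x01 x4=0x59 x5=0xa7  N=1 Z=0
after  9: x0=0x00 x1=0x00 x2=0x58 x3=0x01 x4=0x59 x5=0x00  N=0 Z=1
after 10: x0=0x00 x1=0x00 x2=0x58 x3=0x01 x4=0x01 x5=0x00  N=0 Z=0
after 11: x0=0x00 x1=0x00 x2=0x00 x3=0x01 x4=0x01 x5=0x00  N=0 Z=1
after 12: x0=0x00 x1=0x01 x2=0x00 x3=0x01 x4=0x01 x5=0x00  N=0 Z=0
-- IRQ taken; context saved, return-PC = 13 --
mismatch: x1: reported 0x21 vs actual 0x01

BAD = x1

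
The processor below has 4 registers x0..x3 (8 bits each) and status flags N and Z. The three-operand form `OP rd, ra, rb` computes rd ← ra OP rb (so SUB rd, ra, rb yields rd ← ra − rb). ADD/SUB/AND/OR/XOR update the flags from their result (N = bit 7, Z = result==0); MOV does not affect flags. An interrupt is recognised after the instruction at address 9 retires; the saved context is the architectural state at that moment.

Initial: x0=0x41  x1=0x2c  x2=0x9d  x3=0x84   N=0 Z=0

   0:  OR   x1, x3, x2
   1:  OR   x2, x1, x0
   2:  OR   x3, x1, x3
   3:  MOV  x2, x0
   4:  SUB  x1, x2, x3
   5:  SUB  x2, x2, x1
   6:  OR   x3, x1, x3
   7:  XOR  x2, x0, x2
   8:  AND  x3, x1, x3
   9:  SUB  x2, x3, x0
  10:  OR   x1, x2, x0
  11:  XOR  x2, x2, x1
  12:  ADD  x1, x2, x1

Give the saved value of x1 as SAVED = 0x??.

after  0: x0=0x41 x1=0x9d x2=0x9d x3=0x84  N=1 Z=0
after  1: x0=0x41 x1=0x9d x2=0xdd x3=0x84  N=1 Z=0
after  2: x0=0x41 x1=0x9d x2=0xdd x3=0x9d  N=1 Z=0
after  3: x0=0x41 x1=0x9d x2=0x41 x3=0x9d  N=1 Z=0
after  4: x0=0x41 x1=0xa4 x2=0x41 x3=0x9d  N=1 Z=0
after  5: x0=0x41 x1=0xa4 x2=0x9d x3=0x9d  N=1 Z=0
after  6: x0=0x41 x1=0xa4 x2=0x9d x3=0xbd  N=1 Z=0
after  7: x0=0x41 x1=0xa4 x2=0xdc x3=0xbd  N=1 Z=0
after  8: x0=0x41 x1=0xa4 x2=0xdc x3=0xa4  N=1 Z=0
after  9: x0=0x41 x1=0xa4 x2=0x63 x3=0xa4  N=0 Z=0
-- IRQ taken; context saved, return-PC = 10 --

SAVED = 0xa4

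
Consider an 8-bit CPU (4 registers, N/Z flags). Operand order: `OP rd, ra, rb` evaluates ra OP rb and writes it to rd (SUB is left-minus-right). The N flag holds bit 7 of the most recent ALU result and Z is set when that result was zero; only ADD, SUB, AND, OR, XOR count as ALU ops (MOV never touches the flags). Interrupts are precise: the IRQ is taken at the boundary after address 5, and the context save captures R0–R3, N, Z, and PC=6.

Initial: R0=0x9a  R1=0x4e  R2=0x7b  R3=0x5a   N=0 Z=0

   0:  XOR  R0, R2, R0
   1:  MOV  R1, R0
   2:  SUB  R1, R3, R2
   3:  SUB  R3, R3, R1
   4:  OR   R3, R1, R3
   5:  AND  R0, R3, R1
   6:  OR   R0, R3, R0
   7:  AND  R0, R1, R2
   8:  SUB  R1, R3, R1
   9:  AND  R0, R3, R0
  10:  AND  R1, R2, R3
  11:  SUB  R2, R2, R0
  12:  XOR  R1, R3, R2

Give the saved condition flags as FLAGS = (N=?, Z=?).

FLAGS = (N=1, Z=0)

after  0: R0=0xe1 R1=0x4e R2=0x7b R3=0x5a  N=1 Z=0
after  1: R0=0xe1 R1=0xe1 R2=0x7b R3=0x5a  N=1 Z=0
after  2: R0=0xe1 R1=0xdf R2=0x7b R3=0x5a  N=1 Z=0
after  3: R0=0xe1 R1=0xdf R2=0x7b R3=0x7b  N=0 Z=0
after  4: R0=0xe1 R1=0xdf R2=0x7b R3=0xff  N=1 Z=0
after  5: R0=0xdf R1=0xdf R2=0x7b R3=0xff  N=1 Z=0
-- IRQ taken; context saved, return-PC = 6 --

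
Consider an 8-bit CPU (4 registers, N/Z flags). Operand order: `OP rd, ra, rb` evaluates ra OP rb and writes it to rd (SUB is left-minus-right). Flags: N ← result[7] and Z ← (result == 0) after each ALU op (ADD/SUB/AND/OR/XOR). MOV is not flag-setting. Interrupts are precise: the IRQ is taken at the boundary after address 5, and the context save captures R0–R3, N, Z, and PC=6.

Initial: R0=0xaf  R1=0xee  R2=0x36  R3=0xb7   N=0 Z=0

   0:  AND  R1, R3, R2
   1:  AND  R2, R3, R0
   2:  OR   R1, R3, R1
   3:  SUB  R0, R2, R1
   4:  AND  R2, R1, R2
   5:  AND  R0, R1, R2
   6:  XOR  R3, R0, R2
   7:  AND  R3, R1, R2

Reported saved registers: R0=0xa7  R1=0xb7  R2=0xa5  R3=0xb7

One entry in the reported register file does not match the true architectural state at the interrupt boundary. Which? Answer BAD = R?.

BAD = R2

after  0: R0=0xaf R1=0x36 R2=0x36 R3=0xb7  N=0 Z=0
after  1: R0=0xaf R1=0x36 R2=0xa7 R3=0xb7  N=1 Z=0
after  2: R0=0xaf R1=0xb7 R2=0xa7 R3=0xb7  N=1 Z=0
after  3: R0=0xf0 R1=0xb7 R2=0xa7 R3=0xb7  N=1 Z=0
after  4: R0=0xf0 R1=0xb7 R2=0xa7 R3=0xb7  N=1 Z=0
after  5: R0=0xa7 R1=0xb7 R2=0xa7 R3=0xb7  N=1 Z=0
-- IRQ taken; context saved, return-PC = 6 --
mismatch: R2: reported 0xa5 vs actual 0xa7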